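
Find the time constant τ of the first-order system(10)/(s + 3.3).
First-order system: τ = -1/pole. Pole = -3.3. τ = -1/(-3.3) = 0.303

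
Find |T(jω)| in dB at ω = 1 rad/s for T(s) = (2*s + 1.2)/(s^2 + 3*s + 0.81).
Substitute s = j*1: T(j1) = 0.638771 - 0.440456j.
|T(j1)| = sqrt(Re² + Im²) = 0.7759.
20*log₁₀(0.7759) = -2.20 dB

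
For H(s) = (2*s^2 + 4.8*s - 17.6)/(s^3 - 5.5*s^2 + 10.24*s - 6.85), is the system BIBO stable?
Denominator: s^3 - 5.5*s^2 + 10.24*s - 6.85 = (s - 2.5)(s^2 - 3*s + 2.74). Poles: 1.5 + 0.7j, 1.5 - 0.7j, 2.5. All Re(p)<0: No (unstable)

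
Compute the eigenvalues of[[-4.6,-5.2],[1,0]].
Eigenvalues solve det(λI - A) = 0.
Characteristic polynomial: λ^2 + 4.6*λ + 5.2 = 0.
Factor: (λ + 2)(λ + 2.6) = 0.
Roots: -2, -2.6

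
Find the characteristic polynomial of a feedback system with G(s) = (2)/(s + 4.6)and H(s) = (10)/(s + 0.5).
Characteristic poly = G_den * H_den + G_num * H_num = (s^2 + 5.1*s + 2.3) + (20) = s^2 + 5.1*s + 22.3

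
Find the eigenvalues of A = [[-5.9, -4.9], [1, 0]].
Eigenvalues solve det(λI - A) = 0.
Characteristic polynomial: λ^2 + 5.9*λ + 4.9 = 0.
Factor: (λ + 4.9)(λ + 1) = 0.
Roots: -1, -4.9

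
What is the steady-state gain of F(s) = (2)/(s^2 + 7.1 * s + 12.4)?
DC gain = F(0) = num(0)/den(0) = 2/12.4 = 0.1613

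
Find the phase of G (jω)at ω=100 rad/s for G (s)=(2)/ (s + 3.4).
Substitute s = j*100: G(j100) = 0.000679215 - 0.0199769j.
∠G(j100) = atan2(Im, Re) = atan2(-0.0199769, 0.000679215) = -88.05°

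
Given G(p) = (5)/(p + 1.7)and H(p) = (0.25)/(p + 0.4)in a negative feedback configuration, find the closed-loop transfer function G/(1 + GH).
Closed-loop T = G/(1+GH).
Numerator: G_num * H_den = 5*p + 2.
Denominator: G_den * H_den + G_num * H_num = (p^2 + 2.1*p + 0.68) + (1.25) = p^2 + 2.1*p + 1.93.
T(p) = (5*p + 2)/(p^2 + 2.1*p + 1.93)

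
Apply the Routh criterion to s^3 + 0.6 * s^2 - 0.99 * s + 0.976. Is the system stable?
Routh array:
s^3: [1, -0.99]; s^2: [0.6, 0.976]; s^1: [-2.61667]; s^0: [0.976]
First column: [1, 0.6, -2.61667, 0.976]. Sign changes = 2.
No, unstable (2 RHP root(s))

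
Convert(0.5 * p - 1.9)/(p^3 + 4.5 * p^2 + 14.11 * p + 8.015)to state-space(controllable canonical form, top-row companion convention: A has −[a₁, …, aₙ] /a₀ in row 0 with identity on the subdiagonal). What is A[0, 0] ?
Reachable canonical form for den = p^3 + 4.5*p^2 + 14.11*p + 8.015: top row of A = -[a₁,a₂,...,aₙ]/a₀, ones on the subdiagonal, zeros elsewhere.
A = [[-4.5, -14.11, -8.015], [1, 0, 0], [0, 1, 0]].
A[0,0] = -4.5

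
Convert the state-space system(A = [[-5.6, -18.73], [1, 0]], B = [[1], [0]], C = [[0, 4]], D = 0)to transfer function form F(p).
F(p) = C(pI - A)⁻¹B + D.
Characteristic polynomial det(pI - A) = p^2 + 5.6*p + 18.73.
Numerator from C·adj(pI-A)·B + D·det(pI-A) = 4.
F(p) = (4)/(p^2 + 5.6*p + 18.73)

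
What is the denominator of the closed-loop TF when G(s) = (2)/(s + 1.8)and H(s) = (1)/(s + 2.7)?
Characteristic poly = G_den * H_den + G_num * H_num = (s^2 + 4.5*s + 4.86) + (2) = s^2 + 4.5*s + 6.86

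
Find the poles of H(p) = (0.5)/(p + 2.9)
Set denominator = 0: p + 2.9 = 0 → Poles: -2.9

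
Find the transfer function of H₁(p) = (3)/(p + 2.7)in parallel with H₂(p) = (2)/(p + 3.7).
Parallel: H = H₁ + H₂ = (n₁·d₂ + n₂·d₁)/(d₁·d₂).
n₁·d₂ = 3*p + 11.1. n₂·d₁ = 2*p + 5.4. Sum = 5*p + 16.5. d₁·d₂ = p^2 + 6.4*p + 9.99.
H(p) = (5*p + 16.5)/(p^2 + 6.4*p + 9.99)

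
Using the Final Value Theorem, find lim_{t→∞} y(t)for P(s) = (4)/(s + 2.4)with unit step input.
FVT: lim_{t→∞} y(t) = lim_{s→0} s*Y(s) where Y(s) = P(s)/s.
= lim_{s→0} P(s) = P(0) = num(0)/den(0) = 4/2.4 = 1.667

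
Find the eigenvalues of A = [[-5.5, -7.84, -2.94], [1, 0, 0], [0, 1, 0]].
Eigenvalues solve det(λI - A) = 0.
Characteristic polynomial: λ^3 + 5.5*λ^2 + 7.84*λ + 2.94 = 0.
Factor: (λ + 1.4)(λ + 0.6)(λ + 3.5) = 0.
Roots: -0.6, -1.4, -3.5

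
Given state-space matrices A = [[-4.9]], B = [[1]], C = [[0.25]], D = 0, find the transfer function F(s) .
F(s) = C(sI - A)⁻¹B + D.
Characteristic polynomial det(sI - A) = s + 4.9.
Numerator from C·adj(sI-A)·B + D·det(sI-A) = 0.25.
F(s) = (0.25)/(s + 4.9)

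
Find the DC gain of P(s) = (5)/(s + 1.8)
DC gain = P(0) = num(0)/den(0) = 5/1.8 = 2.778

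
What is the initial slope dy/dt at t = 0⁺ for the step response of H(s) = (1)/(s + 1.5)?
IVT: y'(0⁺) = lim_{s→∞} s²·Y(s) = lim_{s→∞} s·H(s).
deg(num) = 0, deg(den) = 1, relative degree = 1, so s·H(s) → (leading num)/(leading den) = 1/1 = 1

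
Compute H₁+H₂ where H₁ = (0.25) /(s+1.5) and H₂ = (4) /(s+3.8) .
Parallel: H = H₁ + H₂ = (n₁·d₂ + n₂·d₁)/(d₁·d₂).
n₁·d₂ = 0.25*s + 0.95. n₂·d₁ = 4*s + 6. Sum = 4.25*s + 6.95. d₁·d₂ = s^2 + 5.3*s + 5.7.
H(s) = (4.25*s + 6.95)/(s^2 + 5.3*s + 5.7)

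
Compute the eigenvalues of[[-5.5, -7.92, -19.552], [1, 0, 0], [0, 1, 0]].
Eigenvalues solve det(λI - A) = 0.
Characteristic polynomial: λ^3 + 5.5*λ^2 + 7.92*λ + 19.552 = 0.
Factor: (λ + 4.7)(λ^2 + 0.8*λ + 4.16) = 0.
Roots: -0.4 + 2j, -0.4 - 2j, -4.7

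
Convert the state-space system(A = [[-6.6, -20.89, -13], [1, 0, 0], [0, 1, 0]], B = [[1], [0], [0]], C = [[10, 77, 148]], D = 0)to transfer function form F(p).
F(p) = C(pI - A)⁻¹B + D.
Characteristic polynomial det(pI - A) = p^3 + 6.6*p^2 + 20.89*p + 13.
Numerator from C·adj(pI-A)·B + D·det(pI-A) = 10*p^2 + 77*p + 148.
F(p) = (10*p^2 + 77*p + 148)/(p^3 + 6.6*p^2 + 20.89*p + 13)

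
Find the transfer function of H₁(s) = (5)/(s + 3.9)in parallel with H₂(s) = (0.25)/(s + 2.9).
Parallel: H = H₁ + H₂ = (n₁·d₂ + n₂·d₁)/(d₁·d₂).
n₁·d₂ = 5*s + 14.5. n₂·d₁ = 0.25*s + 0.975. Sum = 5.25*s + 15.475. d₁·d₂ = s^2 + 6.8*s + 11.31.
H(s) = (5.25*s + 15.475)/(s^2 + 6.8*s + 11.31)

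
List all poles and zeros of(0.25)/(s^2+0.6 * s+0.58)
Set denominator = 0: s^2 + 0.6*s + 0.58 = 0 → Poles: -0.3 + 0.7j, -0.3 - 0.7j
Numerator is a nonzero constant (0.25) → Zeros: none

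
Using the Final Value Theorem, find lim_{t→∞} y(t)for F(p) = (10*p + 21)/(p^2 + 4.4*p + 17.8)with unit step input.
FVT: lim_{t→∞} y(t) = lim_{p→0} p*Y(p) where Y(p) = F(p)/p.
= lim_{p→0} F(p) = F(0) = num(0)/den(0) = 21/17.8 = 1.18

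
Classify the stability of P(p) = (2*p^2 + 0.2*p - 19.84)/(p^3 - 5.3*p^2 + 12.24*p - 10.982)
Denominator: p^3 - 5.3*p^2 + 12.24*p - 10.982 = (p - 1.9)(p^2 - 3.4*p + 5.78). Poles: 1.7 + 1.7j, 1.7 - 1.7j, 1.9. Unstable (3 pole(s) in RHP)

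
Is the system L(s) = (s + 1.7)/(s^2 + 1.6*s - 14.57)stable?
Denominator: s^2 + 1.6*s - 14.57 = (s - 3.1)(s + 4.7). Poles: -4.7, 3.1. All Re(p)<0: No (unstable)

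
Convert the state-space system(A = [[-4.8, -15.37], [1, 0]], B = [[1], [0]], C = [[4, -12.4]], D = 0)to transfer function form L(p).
L(p) = C(pI - A)⁻¹B + D.
Characteristic polynomial det(pI - A) = p^2 + 4.8*p + 15.37.
Numerator from C·adj(pI-A)·B + D·det(pI-A) = 4*p - 12.4.
L(p) = (4*p - 12.4)/(p^2 + 4.8*p + 15.37)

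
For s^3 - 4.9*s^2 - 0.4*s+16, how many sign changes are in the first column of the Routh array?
Routh array:
s^3: [1, -0.4]; s^2: [-4.9, 16]; s^1: [2.86531]; s^0: [16]
First column: [1, -4.9, 2.86531, 16]. Sign changes = 2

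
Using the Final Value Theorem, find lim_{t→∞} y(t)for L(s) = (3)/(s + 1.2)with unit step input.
FVT: lim_{t→∞} y(t) = lim_{s→0} s*Y(s) where Y(s) = L(s)/s.
= lim_{s→0} L(s) = L(0) = num(0)/den(0) = 3/1.2 = 2.5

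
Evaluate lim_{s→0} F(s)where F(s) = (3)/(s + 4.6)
DC gain = F(0) = num(0)/den(0) = 3/4.6 = 0.6522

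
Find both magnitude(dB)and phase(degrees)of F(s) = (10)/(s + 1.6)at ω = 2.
Substitute s = j*2: F(j2) = 2.43902 - 3.04878j.
|F| = 20*log₁₀(sqrt(Re²+Im²)) = 11.83 dB.
∠F = atan2(Im, Re) = -51.34°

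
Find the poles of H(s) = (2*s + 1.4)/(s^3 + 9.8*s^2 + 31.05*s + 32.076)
Set denominator = 0: s^3 + 9.8*s^2 + 31.05*s + 32.076 = (s + 4.4)(s + 2.7)(s + 2.7) = 0 → Poles: -2.7, -2.7, -4.4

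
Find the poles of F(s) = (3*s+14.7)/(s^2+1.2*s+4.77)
Set denominator = 0: s^2 + 1.2*s + 4.77 = 0 → Poles: -0.6 + 2.1j, -0.6 - 2.1j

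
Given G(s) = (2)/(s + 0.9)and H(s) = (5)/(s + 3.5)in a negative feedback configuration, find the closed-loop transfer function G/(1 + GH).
Closed-loop T = G/(1+GH).
Numerator: G_num * H_den = 2*s + 7.
Denominator: G_den * H_den + G_num * H_num = (s^2 + 4.4*s + 3.15) + (10) = s^2 + 4.4*s + 13.15.
T(s) = (2*s + 7)/(s^2 + 4.4*s + 13.15)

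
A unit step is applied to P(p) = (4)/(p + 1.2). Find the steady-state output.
FVT: lim_{t→∞} y(t) = lim_{p→0} p*Y(p) where Y(p) = P(p)/p.
= lim_{p→0} P(p) = P(0) = num(0)/den(0) = 4/1.2 = 3.333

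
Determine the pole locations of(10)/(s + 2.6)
Set denominator = 0: s + 2.6 = 0 → Poles: -2.6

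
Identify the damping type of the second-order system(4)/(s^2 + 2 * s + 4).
Standard form: ωn²/(s²+2ζωn·s+ωn²) gives ωn=2, ζ=0.5.
Underdamped (ζ = 0.5 < 1)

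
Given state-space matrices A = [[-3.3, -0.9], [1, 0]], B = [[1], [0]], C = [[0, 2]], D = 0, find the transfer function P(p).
P(p) = C(pI - A)⁻¹B + D.
Characteristic polynomial det(pI - A) = p^2 + 3.3*p + 0.9.
Numerator from C·adj(pI-A)·B + D·det(pI-A) = 2.
P(p) = (2)/(p^2 + 3.3*p + 0.9)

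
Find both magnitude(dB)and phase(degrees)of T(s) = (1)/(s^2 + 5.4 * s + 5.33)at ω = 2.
Substitute s = j*2: T(j2) = 0.0112323 - 0.0912094j.
|T| = 20*log₁₀(sqrt(Re²+Im²)) = -20.73 dB.
∠T = atan2(Im, Re) = -82.98°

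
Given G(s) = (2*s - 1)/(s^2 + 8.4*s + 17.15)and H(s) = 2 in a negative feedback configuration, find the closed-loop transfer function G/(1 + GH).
Closed-loop T = G/(1+GH).
Numerator: G_num * H_den = 2*s - 1.
Denominator: G_den * H_den + G_num * H_num = (s^2 + 8.4*s + 17.15) + (4*s - 2) = s^2 + 12.4*s + 15.15.
T(s) = (2*s - 1)/(s^2 + 12.4*s + 15.15)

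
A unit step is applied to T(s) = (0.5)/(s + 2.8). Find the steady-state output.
FVT: lim_{t→∞} y(t) = lim_{s→0} s*Y(s) where Y(s) = T(s)/s.
= lim_{s→0} T(s) = T(0) = num(0)/den(0) = 0.5/2.8 = 0.1786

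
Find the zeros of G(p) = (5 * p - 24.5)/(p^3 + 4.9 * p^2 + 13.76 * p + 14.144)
Set numerator = 0: 5*p - 24.5 = 0 → Zeros: 4.9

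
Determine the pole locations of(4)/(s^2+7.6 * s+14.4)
Set denominator = 0: s^2 + 7.6*s + 14.4 = (s + 3.6)(s + 4) = 0 → Poles: -3.6, -4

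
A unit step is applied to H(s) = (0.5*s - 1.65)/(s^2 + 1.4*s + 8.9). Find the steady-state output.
FVT: lim_{t→∞} y(t) = lim_{s→0} s*Y(s) where Y(s) = H(s)/s.
= lim_{s→0} H(s) = H(0) = num(0)/den(0) = -1.65/8.9 = -0.1854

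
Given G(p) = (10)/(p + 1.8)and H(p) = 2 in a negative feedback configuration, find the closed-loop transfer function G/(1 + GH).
Closed-loop T = G/(1+GH).
Numerator: G_num * H_den = 10.
Denominator: G_den * H_den + G_num * H_num = (p + 1.8) + (20) = p + 21.8.
T(p) = (10)/(p + 21.8)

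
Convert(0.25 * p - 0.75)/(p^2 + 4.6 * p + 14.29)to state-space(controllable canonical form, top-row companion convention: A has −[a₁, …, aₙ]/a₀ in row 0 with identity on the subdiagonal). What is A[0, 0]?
Reachable canonical form for den = p^2 + 4.6*p + 14.29: top row of A = -[a₁,a₂,...,aₙ]/a₀, ones on the subdiagonal, zeros elsewhere.
A = [[-4.6, -14.29], [1, 0]].
A[0,0] = -4.6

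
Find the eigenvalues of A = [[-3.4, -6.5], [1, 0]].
Eigenvalues solve det(λI - A) = 0.
Characteristic polynomial: λ^2 + 3.4*λ + 6.5 = 0.
Roots: -1.7 + 1.9j, -1.7 - 1.9j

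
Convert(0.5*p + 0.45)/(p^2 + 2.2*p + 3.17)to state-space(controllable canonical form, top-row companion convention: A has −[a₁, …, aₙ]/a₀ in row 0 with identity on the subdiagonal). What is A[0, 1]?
Reachable canonical form for den = p^2 + 2.2*p + 3.17: top row of A = -[a₁,a₂,...,aₙ]/a₀, ones on the subdiagonal, zeros elsewhere.
A = [[-2.2, -3.17], [1, 0]].
A[0,1] = -3.17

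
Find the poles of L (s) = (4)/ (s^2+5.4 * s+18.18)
Set denominator = 0: s^2 + 5.4*s + 18.18 = 0 → Poles: -2.7 + 3.3j, -2.7 - 3.3j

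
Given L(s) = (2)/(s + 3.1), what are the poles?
Set denominator = 0: s + 3.1 = 0 → Poles: -3.1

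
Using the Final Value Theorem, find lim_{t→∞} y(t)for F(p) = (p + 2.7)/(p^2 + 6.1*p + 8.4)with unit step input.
FVT: lim_{t→∞} y(t) = lim_{p→0} p*Y(p) where Y(p) = F(p)/p.
= lim_{p→0} F(p) = F(0) = num(0)/den(0) = 2.7/8.4 = 0.3214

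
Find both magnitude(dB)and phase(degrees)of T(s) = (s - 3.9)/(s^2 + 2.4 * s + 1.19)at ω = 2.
Substitute s = j*2: T(j2) = 0.664563 + 0.423454j.
|T| = 20*log₁₀(sqrt(Re²+Im²)) = -2.07 dB.
∠T = atan2(Im, Re) = 32.50°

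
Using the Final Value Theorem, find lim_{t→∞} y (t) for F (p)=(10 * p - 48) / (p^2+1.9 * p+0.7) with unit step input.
FVT: lim_{t→∞} y(t) = lim_{p→0} p*Y(p) where Y(p) = F(p)/p.
= lim_{p→0} F(p) = F(0) = num(0)/den(0) = -48/0.7 = -68.57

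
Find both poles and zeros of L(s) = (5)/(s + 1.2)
Set denominator = 0: s + 1.2 = 0 → Poles: -1.2
Numerator is a nonzero constant (5) → Zeros: none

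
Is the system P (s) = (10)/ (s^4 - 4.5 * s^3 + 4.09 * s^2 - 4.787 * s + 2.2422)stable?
Denominator: s^4 - 4.5*s^3 + 4.09*s^2 - 4.787*s + 2.2422 = (s - 0.6)(s - 3.7)(s^2 - 0.2*s + 1.01). Poles: 0.1 + 1j, 0.1 - 1j, 0.6, 3.7. All Re(p)<0: No (unstable)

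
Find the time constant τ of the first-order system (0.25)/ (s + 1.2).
First-order system: τ = -1/pole. Pole = -1.2. τ = -1/(-1.2) = 0.8333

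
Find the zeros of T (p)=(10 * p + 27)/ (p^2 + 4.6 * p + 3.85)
Set numerator = 0: 10*p + 27 = 0 → Zeros: -2.7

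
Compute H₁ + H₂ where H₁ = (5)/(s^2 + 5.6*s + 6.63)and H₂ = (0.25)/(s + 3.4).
Parallel: H = H₁ + H₂ = (n₁·d₂ + n₂·d₁)/(d₁·d₂).
n₁·d₂ = 5*s + 17. n₂·d₁ = 0.25*s^2 + 1.4*s + 1.6575. Sum = 0.25*s^2 + 6.4*s + 18.6575. d₁·d₂ = s^3 + 9*s^2 + 25.67*s + 22.542.
H(s) = (0.25*s^2 + 6.4*s + 18.6575)/(s^3 + 9*s^2 + 25.67*s + 22.542)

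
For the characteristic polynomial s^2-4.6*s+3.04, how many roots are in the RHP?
s^2 - 4.6*s + 3.04 = (s - 3.8)(s - 0.8). Poles: 0.8, 3.8. RHP poles (Re>0): 2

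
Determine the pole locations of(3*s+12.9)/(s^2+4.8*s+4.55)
Set denominator = 0: s^2 + 4.8*s + 4.55 = (s + 1.3)(s + 3.5) = 0 → Poles: -1.3, -3.5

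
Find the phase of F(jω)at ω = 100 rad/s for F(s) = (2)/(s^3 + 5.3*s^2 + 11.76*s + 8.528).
Substitute s = j*100: F(j100) = -1.05934e-07 + 1.99673e-06j.
∠F(j100) = atan2(Im, Re) = atan2(1.99673e-06, -1.05934e-07) = 93.04° (principal value).
Summing the individual angle contributions Σ∠(j100 − zᵢ) − Σ∠(j100 − pₖ) over the 0 zero(s) and 3 pole(s), each followed continuously from ω = 0 (DC phase referenced to (−180°, 180°]), gives -266.96°, i.e. the principal value - 360°. Continuous Bode phase = -266.96°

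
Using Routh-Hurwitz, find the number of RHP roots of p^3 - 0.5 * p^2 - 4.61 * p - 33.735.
Routh array:
p^3: [1, -4.61]; p^2: [-0.5, -33.735]; p^1: [-72.08]; p^0: [-33.735]
First column: [1, -0.5, -72.08, -33.735]. Sign changes = RHP roots = 1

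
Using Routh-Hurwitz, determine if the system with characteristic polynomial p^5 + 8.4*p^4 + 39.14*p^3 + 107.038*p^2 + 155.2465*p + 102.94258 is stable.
Routh array:
p^5: [1, 39.14, 155.2465]; p^4: [8.4, 107.038, 102.94258]; p^3: [26.3974, 142.991]; p^2: [61.5362, 102.94258]; p^1: [98.8318]; p^0: [102.94258]
First column: [1, 8.4, 26.3974, 61.5362, 98.8318, 102.94258]. Sign changes = 0.
Yes, stable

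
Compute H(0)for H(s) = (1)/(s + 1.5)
DC gain = H(0) = num(0)/den(0) = 1/1.5 = 0.6667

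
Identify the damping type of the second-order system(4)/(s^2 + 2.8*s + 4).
Standard form: ωn²/(s²+2ζωn·s+ωn²) gives ωn=2, ζ=0.7.
Underdamped (ζ = 0.7 < 1)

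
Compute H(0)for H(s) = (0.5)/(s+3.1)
DC gain = H(0) = num(0)/den(0) = 0.5/3.1 = 0.1613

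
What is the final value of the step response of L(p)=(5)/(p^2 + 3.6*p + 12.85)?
FVT: lim_{t→∞} y(t) = lim_{p→0} p*Y(p) where Y(p) = L(p)/p.
= lim_{p→0} L(p) = L(0) = num(0)/den(0) = 5/12.85 = 0.3891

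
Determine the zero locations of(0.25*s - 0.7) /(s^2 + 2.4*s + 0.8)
Set numerator = 0: 0.25*s - 0.7 = 0 → Zeros: 2.8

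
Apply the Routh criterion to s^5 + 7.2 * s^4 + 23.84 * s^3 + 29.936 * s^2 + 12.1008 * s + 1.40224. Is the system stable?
Routh array:
s^5: [1, 23.84, 12.1008]; s^4: [7.2, 29.936, 1.40224]; s^3: [19.6822, 11.906]; s^2: [25.5806, 1.40224]; s^1: [10.8271]; s^0: [1.40224]
First column: [1, 7.2, 19.6822, 25.5806, 10.8271, 1.40224]. Sign changes = 0.
Yes, stable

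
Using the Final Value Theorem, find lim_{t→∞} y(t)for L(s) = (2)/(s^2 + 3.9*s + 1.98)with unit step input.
FVT: lim_{t→∞} y(t) = lim_{s→0} s*Y(s) where Y(s) = L(s)/s.
= lim_{s→0} L(s) = L(0) = num(0)/den(0) = 2/1.98 = 1.01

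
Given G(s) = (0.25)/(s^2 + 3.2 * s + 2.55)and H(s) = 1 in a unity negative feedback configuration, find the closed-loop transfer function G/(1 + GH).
Closed-loop T = G/(1+GH).
Numerator: G_num * H_den = 0.25.
Denominator: G_den * H_den + G_num * H_num = (s^2 + 3.2*s + 2.55) + (0.25) = s^2 + 3.2*s + 2.8.
T(s) = (0.25)/(s^2 + 3.2*s + 2.8)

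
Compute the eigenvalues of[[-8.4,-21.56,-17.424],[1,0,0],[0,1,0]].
Eigenvalues solve det(λI - A) = 0.
Characteristic polynomial: λ^3 + 8.4*λ^2 + 21.56*λ + 17.424 = 0.
Factor: (λ + 4.4)(λ + 1.8)(λ + 2.2) = 0.
Roots: -1.8, -2.2, -4.4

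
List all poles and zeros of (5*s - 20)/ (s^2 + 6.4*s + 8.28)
Set denominator = 0: s^2 + 6.4*s + 8.28 = (s + 4.6)(s + 1.8) = 0 → Poles: -1.8, -4.6
Set numerator = 0: 5*s - 20 = 0 → Zeros: 4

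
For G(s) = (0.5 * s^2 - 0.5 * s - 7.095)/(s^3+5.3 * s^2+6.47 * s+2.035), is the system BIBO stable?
Denominator: s^3 + 5.3*s^2 + 6.47*s + 2.035 = (s + 1.1)(s + 3.7)(s + 0.5). Poles: -0.5, -1.1, -3.7. All Re(p)<0: Yes (stable)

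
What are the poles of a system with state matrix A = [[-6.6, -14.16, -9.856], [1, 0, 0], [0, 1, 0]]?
Eigenvalues solve det(λI - A) = 0.
Characteristic polynomial: λ^3 + 6.6*λ^2 + 14.16*λ + 9.856 = 0.
Factor: (λ + 1.6)(λ + 2.8)(λ + 2.2) = 0.
Roots: -1.6, -2.2, -2.8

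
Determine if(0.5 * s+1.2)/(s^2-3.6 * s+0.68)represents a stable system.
Denominator: s^2 - 3.6*s + 0.68 = (s - 3.4)(s - 0.2). Poles: 0.2, 3.4. All Re(p)<0: No (unstable)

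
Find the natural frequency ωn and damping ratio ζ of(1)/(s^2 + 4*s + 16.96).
Underdamped: complex pole -2 + 3.6j. ωn = |pole| = 4.118, ζ = -Re(pole)/ωn = 0.4856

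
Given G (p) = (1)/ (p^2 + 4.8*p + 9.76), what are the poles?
Set denominator = 0: p^2 + 4.8*p + 9.76 = 0 → Poles: -2.4 + 2j, -2.4 - 2j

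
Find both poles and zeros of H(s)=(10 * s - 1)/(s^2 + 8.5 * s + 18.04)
Set denominator = 0: s^2 + 8.5*s + 18.04 = (s + 4.1)(s + 4.4) = 0 → Poles: -4.1, -4.4
Set numerator = 0: 10*s - 1 = 0 → Zeros: 0.1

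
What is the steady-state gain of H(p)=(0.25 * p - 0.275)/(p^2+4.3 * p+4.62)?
DC gain = H(0) = num(0)/den(0) = -0.275/4.62 = -0.05952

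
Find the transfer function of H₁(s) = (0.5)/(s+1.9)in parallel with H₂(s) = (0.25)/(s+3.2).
Parallel: H = H₁ + H₂ = (n₁·d₂ + n₂·d₁)/(d₁·d₂).
n₁·d₂ = 0.5*s + 1.6. n₂·d₁ = 0.25*s + 0.475. Sum = 0.75*s + 2.075. d₁·d₂ = s^2 + 5.1*s + 6.08.
H(s) = (0.75*s + 2.075)/(s^2 + 5.1*s + 6.08)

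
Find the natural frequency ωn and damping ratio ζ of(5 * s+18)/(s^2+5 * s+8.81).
Underdamped: complex pole -2.5 + 1.6j. ωn = |pole| = 2.968, ζ = -Re(pole)/ωn = 0.8423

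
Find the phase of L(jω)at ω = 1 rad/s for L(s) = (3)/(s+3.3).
Substitute s = j*1: L(j1) = 0.832632 - 0.252313j.
∠L(j1) = atan2(Im, Re) = atan2(-0.252313, 0.832632) = -16.86°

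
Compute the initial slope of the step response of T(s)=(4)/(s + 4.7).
IVT: y'(0⁺) = lim_{s→∞} s²·Y(s) = lim_{s→∞} s·T(s).
deg(num) = 0, deg(den) = 1, relative degree = 1, so s·T(s) → (leading num)/(leading den) = 4/1 = 4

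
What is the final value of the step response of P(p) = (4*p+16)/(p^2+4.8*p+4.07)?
FVT: lim_{t→∞} y(t) = lim_{p→0} p*Y(p) where Y(p) = P(p)/p.
= lim_{p→0} P(p) = P(0) = num(0)/den(0) = 16/4.07 = 3.931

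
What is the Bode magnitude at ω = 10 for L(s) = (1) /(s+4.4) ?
Substitute s = j*10: L(j10) = 0.0368633 - 0.0837802j.
|L(j10)| = sqrt(Re² + Im²) = 0.09153.
20*log₁₀(0.09153) = -20.77 dB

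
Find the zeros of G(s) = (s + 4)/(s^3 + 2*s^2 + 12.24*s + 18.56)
Set numerator = 0: s + 4 = 0 → Zeros: -4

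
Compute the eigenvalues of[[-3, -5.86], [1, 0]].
Eigenvalues solve det(λI - A) = 0.
Characteristic polynomial: λ^2 + 3*λ + 5.86 = 0.
Roots: -1.5 + 1.9j, -1.5 - 1.9j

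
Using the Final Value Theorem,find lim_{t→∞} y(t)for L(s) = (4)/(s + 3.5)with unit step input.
FVT: lim_{t→∞} y(t) = lim_{s→0} s*Y(s) where Y(s) = L(s)/s.
= lim_{s→0} L(s) = L(0) = num(0)/den(0) = 4/3.5 = 1.143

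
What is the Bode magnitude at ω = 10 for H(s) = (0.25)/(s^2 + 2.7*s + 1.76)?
Substitute s = j*10: H(j10) = -0.00236607 - 0.000650283j.
|H(j10)| = sqrt(Re² + Im²) = 0.002454.
20*log₁₀(0.002454) = -52.20 dB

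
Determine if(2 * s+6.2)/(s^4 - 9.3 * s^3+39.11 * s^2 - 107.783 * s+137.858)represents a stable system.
Denominator: s^4 - 9.3*s^3 + 39.11*s^2 - 107.783*s + 137.858 = (s - 2.8)(s - 4.3)(s^2 - 2.2*s + 11.45). Poles: 1.1 + 3.2j, 1.1 - 3.2j, 2.8, 4.3. All Re(p)<0: No (unstable)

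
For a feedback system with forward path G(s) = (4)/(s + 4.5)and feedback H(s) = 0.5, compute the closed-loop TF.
Closed-loop T = G/(1+GH).
Numerator: G_num * H_den = 4.
Denominator: G_den * H_den + G_num * H_num = (s + 4.5) + (2) = s + 6.5.
T(s) = (4)/(s + 6.5)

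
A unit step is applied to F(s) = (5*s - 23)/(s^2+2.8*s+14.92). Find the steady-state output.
FVT: lim_{t→∞} y(t) = lim_{s→0} s*Y(s) where Y(s) = F(s)/s.
= lim_{s→0} F(s) = F(0) = num(0)/den(0) = -23/14.92 = -1.542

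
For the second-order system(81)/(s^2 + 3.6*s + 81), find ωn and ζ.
Standard form: ωn²/(s²+2ζωn·s+ωn²).
const=81=ωn² → ωn=9, s coeff=3.6=2ζωn → ζ=0.2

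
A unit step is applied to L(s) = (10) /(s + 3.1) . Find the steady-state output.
FVT: lim_{t→∞} y(t) = lim_{s→0} s*Y(s) where Y(s) = L(s)/s.
= lim_{s→0} L(s) = L(0) = num(0)/den(0) = 10/3.1 = 3.226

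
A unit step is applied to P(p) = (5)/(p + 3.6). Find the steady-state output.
FVT: lim_{t→∞} y(t) = lim_{p→0} p*Y(p) where Y(p) = P(p)/p.
= lim_{p→0} P(p) = P(0) = num(0)/den(0) = 5/3.6 = 1.389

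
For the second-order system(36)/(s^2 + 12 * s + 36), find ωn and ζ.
Standard form: ωn²/(s²+2ζωn·s+ωn²).
const=36=ωn² → ωn=6, s coeff=12=2ζωn → ζ=1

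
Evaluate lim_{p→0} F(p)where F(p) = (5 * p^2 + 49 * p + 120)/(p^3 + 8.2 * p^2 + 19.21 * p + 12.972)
DC gain = F(0) = num(0)/den(0) = 120/12.972 = 9.251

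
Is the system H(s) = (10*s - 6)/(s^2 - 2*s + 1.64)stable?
Denominator: s^2 - 2*s + 1.64. Poles: 1 + 0.8j, 1 - 0.8j. All Re(p)<0: No (unstable)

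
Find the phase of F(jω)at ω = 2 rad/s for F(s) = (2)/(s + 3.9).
Substitute s = j*2: F(j2) = 0.406039 - 0.208225j.
∠F(j2) = atan2(Im, Re) = atan2(-0.208225, 0.406039) = -27.15°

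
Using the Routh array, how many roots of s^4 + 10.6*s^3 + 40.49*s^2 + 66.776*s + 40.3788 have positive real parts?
Routh array:
s^4: [1, 40.49, 40.3788]; s^3: [10.6, 66.776]; s^2: [34.1904, 40.3788]; s^1: [54.2574]; s^0: [40.3788]
First column: [1, 10.6, 34.1904, 54.2574, 40.3788]. Sign changes = RHP roots = 0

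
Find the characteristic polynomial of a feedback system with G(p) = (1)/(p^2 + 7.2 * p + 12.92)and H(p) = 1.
Characteristic poly = G_den * H_den + G_num * H_num = (p^2 + 7.2*p + 12.92) + (1) = p^2 + 7.2*p + 13.92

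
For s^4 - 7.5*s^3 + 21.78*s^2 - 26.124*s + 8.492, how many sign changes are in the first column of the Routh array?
Routh array:
s^4: [1, 21.78, 8.492]; s^3: [-7.5, -26.124]; s^2: [18.2968, 8.492]; s^1: [-22.6431]; s^0: [8.492]
First column: [1, -7.5, 18.2968, -22.6431, 8.492]. Sign changes = 4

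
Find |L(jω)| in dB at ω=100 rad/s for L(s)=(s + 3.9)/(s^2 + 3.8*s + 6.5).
Substitute s = j*100: L(j100) = -9.74509e-06 - 0.0100069j.
|L(j100)| = sqrt(Re² + Im²) = 0.01001.
20*log₁₀(0.01001) = -39.99 dB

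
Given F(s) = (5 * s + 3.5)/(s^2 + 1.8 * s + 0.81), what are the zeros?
Set numerator = 0: 5*s + 3.5 = 0 → Zeros: -0.7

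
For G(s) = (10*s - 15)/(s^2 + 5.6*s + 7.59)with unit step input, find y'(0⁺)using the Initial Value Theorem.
IVT: y'(0⁺) = lim_{s→∞} s²·Y(s) = lim_{s→∞} s·G(s).
deg(num) = 1, deg(den) = 2, relative degree = 1, so s·G(s) → (leading num)/(leading den) = 10/1 = 10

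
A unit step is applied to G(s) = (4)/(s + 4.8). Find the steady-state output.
FVT: lim_{t→∞} y(t) = lim_{s→0} s*Y(s) where Y(s) = G(s)/s.
= lim_{s→0} G(s) = G(0) = num(0)/den(0) = 4/4.8 = 0.8333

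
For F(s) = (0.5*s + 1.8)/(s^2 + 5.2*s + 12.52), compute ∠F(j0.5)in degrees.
Substitute s = j*0.5: F(j0.5) = 0.144527 - 0.0102503j.
∠F(j0.5) = atan2(Im, Re) = atan2(-0.0102503, 0.144527) = -4.06°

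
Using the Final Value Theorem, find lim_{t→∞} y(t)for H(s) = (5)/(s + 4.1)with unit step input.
FVT: lim_{t→∞} y(t) = lim_{s→0} s*Y(s) where Y(s) = H(s)/s.
= lim_{s→0} H(s) = H(0) = num(0)/den(0) = 5/4.1 = 1.22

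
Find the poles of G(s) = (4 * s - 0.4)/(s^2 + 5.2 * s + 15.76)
Set denominator = 0: s^2 + 5.2*s + 15.76 = 0 → Poles: -2.6 + 3j, -2.6 - 3j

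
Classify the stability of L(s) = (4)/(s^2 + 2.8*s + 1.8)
Denominator: s^2 + 2.8*s + 1.8 = (s + 1.8)(s + 1). Poles: -1, -1.8. Stable (all poles in LHP)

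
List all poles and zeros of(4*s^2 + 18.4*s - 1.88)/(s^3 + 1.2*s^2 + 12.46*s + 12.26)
Set denominator = 0: s^3 + 1.2*s^2 + 12.46*s + 12.26 = (s + 1)(s^2 + 0.2*s + 12.26) = 0 → Poles: -0.1 + 3.5j, -0.1 - 3.5j, -1
Set numerator = 0: 4*s^2 + 18.4*s - 1.88 = 4*(s - 0.1)(s + 4.7) = 0 → Zeros: -4.7, 0.1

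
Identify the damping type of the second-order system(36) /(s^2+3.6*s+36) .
Standard form: ωn²/(s²+2ζωn·s+ωn²) gives ωn=6, ζ=0.3.
Underdamped (ζ = 0.3 < 1)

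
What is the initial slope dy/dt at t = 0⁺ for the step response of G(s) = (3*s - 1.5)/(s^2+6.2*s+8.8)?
IVT: y'(0⁺) = lim_{s→∞} s²·Y(s) = lim_{s→∞} s·G(s).
deg(num) = 1, deg(den) = 2, relative degree = 1, so s·G(s) → (leading num)/(leading den) = 3/1 = 3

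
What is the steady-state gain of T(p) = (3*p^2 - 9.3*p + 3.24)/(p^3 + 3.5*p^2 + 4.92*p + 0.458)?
DC gain = T(0) = num(0)/den(0) = 3.24/0.458 = 7.074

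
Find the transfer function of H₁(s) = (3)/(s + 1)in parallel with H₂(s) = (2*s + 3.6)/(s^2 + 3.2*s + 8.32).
Parallel: H = H₁ + H₂ = (n₁·d₂ + n₂·d₁)/(d₁·d₂).
n₁·d₂ = 3*s^2 + 9.6*s + 24.96. n₂·d₁ = 2*s^2 + 5.6*s + 3.6. Sum = 5*s^2 + 15.2*s + 28.56. d₁·d₂ = s^3 + 4.2*s^2 + 11.52*s + 8.32.
H(s) = (5*s^2 + 15.2*s + 28.56)/(s^3 + 4.2*s^2 + 11.52*s + 8.32)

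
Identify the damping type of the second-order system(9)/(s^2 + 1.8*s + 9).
Standard form: ωn²/(s²+2ζωn·s+ωn²) gives ωn=3, ζ=0.3.
Underdamped (ζ = 0.3 < 1)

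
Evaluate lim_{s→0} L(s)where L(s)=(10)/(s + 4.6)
DC gain = L(0) = num(0)/den(0) = 10/4.6 = 2.174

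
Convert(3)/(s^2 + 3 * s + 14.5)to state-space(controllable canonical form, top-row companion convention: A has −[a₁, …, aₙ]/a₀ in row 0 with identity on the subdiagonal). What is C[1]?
Reachable canonical form: C = numerator coefficients (right-aligned, zero-padded to length n).
num = 3, C = [[0, 3]].
C[1] = 3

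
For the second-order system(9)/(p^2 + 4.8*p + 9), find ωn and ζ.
Standard form: ωn²/(p²+2ζωn·p+ωn²).
const=9=ωn² → ωn=3, p coeff=4.8=2ζωn → ζ=0.8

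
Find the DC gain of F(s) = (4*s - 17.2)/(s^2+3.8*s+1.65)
DC gain = F(0) = num(0)/den(0) = -17.2/1.65 = -10.42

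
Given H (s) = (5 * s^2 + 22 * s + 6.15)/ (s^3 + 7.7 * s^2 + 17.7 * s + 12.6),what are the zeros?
Set numerator = 0: 5*s^2 + 22*s + 6.15 = 5*(s + 4.1)(s + 0.3) = 0 → Zeros: -0.3, -4.1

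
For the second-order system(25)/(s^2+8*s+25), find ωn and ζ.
Standard form: ωn²/(s²+2ζωn·s+ωn²).
const=25=ωn² → ωn=5, s coeff=8=2ζωn → ζ=0.8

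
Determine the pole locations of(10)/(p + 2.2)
Set denominator = 0: p + 2.2 = 0 → Poles: -2.2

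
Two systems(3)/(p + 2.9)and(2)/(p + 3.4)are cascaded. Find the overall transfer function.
Series: H = H₁ · H₂ = (n₁·n₂)/(d₁·d₂).
Num: n₁·n₂ = 6. Den: d₁·d₂ = p^2 + 6.3*p + 9.86.
H(p) = (6)/(p^2 + 6.3*p + 9.86)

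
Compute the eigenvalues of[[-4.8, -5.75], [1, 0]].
Eigenvalues solve det(λI - A) = 0.
Characteristic polynomial: λ^2 + 4.8*λ + 5.75 = 0.
Factor: (λ + 2.5)(λ + 2.3) = 0.
Roots: -2.3, -2.5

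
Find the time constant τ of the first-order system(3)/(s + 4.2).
First-order system: τ = -1/pole. Pole = -4.2. τ = -1/(-4.2) = 0.2381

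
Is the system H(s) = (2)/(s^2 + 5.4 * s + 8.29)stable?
Denominator: s^2 + 5.4*s + 8.29. Poles: -2.7 + 1j, -2.7 - 1j. All Re(p)<0: Yes (stable)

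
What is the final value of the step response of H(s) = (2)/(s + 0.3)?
FVT: lim_{t→∞} y(t) = lim_{s→0} s*Y(s) where Y(s) = H(s)/s.
= lim_{s→0} H(s) = H(0) = num(0)/den(0) = 2/0.3 = 6.667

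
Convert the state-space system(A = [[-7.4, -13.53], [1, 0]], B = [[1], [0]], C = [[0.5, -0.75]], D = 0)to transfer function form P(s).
P(s) = C(sI - A)⁻¹B + D.
Characteristic polynomial det(sI - A) = s^2 + 7.4*s + 13.53.
Numerator from C·adj(sI-A)·B + D·det(sI-A) = 0.5*s - 0.75.
P(s) = (0.5*s - 0.75)/(s^2 + 7.4*s + 13.53)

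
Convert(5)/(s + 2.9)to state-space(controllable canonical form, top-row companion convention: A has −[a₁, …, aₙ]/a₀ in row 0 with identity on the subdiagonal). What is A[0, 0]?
Reachable canonical form for den = s + 2.9: top row of A = -[a₁,a₂,...,aₙ]/a₀, ones on the subdiagonal, zeros elsewhere.
A = [[-2.9]].
A[0,0] = -2.9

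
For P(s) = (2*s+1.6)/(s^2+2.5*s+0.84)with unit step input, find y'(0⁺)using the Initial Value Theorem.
IVT: y'(0⁺) = lim_{s→∞} s²·Y(s) = lim_{s→∞} s·P(s).
deg(num) = 1, deg(den) = 2, relative degree = 1, so s·P(s) → (leading num)/(leading den) = 2/1 = 2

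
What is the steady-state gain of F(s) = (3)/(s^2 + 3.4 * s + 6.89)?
DC gain = F(0) = num(0)/den(0) = 3/6.89 = 0.4354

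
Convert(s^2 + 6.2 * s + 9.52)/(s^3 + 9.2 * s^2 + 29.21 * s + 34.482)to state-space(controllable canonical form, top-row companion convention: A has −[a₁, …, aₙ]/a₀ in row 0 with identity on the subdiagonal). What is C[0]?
Reachable canonical form: C = numerator coefficients (right-aligned, zero-padded to length n).
num = s^2 + 6.2*s + 9.52, C = [[1, 6.2, 9.52]].
C[0] = 1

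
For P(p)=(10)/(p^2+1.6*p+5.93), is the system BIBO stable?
Denominator: p^2 + 1.6*p + 5.93. Poles: -0.8 + 2.3j, -0.8 - 2.3j. All Re(p)<0: Yes (stable)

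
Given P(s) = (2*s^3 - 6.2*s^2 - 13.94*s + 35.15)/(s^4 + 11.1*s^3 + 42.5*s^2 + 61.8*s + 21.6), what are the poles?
Set denominator = 0: s^4 + 11.1*s^3 + 42.5*s^2 + 61.8*s + 21.6 = (s + 4)(s + 3.6)(s + 0.5)(s + 3) = 0 → Poles: -0.5, -3, -3.6, -4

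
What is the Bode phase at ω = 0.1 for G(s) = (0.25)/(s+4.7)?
Substitute s = j*0.1: G(j0.1) = 0.0531674 - 0.00113122j.
∠G(j0.1) = atan2(Im, Re) = atan2(-0.00113122, 0.0531674) = -1.22°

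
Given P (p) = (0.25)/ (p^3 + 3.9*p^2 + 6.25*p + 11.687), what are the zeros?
Numerator is a nonzero constant (0.25) → Zeros: none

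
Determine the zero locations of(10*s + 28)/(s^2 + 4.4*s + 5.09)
Set numerator = 0: 10*s + 28 = 0 → Zeros: -2.8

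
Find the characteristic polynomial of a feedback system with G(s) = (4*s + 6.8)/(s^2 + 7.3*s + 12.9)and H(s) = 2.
Characteristic poly = G_den * H_den + G_num * H_num = (s^2 + 7.3*s + 12.9) + (8*s + 13.6) = s^2 + 15.3*s + 26.5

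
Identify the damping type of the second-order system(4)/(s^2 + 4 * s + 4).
Standard form: ωn²/(s²+2ζωn·s+ωn²) gives ωn=2, ζ=1.
Critically damped (ζ = 1)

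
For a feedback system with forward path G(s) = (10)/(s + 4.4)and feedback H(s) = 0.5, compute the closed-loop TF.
Closed-loop T = G/(1+GH).
Numerator: G_num * H_den = 10.
Denominator: G_den * H_den + G_num * H_num = (s + 4.4) + (5) = s + 9.4.
T(s) = (10)/(s + 9.4)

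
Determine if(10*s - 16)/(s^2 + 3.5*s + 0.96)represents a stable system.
Denominator: s^2 + 3.5*s + 0.96 = (s + 3.2)(s + 0.3). Poles: -0.3, -3.2. All Re(p)<0: Yes (stable)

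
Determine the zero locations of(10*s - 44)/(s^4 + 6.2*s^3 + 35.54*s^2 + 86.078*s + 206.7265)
Set numerator = 0: 10*s - 44 = 0 → Zeros: 4.4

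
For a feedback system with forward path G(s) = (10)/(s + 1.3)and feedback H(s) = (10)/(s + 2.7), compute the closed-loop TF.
Closed-loop T = G/(1+GH).
Numerator: G_num * H_den = 10*s + 27.
Denominator: G_den * H_den + G_num * H_num = (s^2 + 4*s + 3.51) + (100) = s^2 + 4*s + 103.51.
T(s) = (10*s + 27)/(s^2 + 4*s + 103.51)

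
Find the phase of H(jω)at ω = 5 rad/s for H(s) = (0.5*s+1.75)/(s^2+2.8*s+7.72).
Substitute s = j*5: H(j5) = 0.00962397 - 0.136879j.
∠H(j5) = atan2(Im, Re) = atan2(-0.136879, 0.00962397) = -85.98°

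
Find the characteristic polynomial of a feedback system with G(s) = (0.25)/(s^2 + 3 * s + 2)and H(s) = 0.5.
Characteristic poly = G_den * H_den + G_num * H_num = (s^2 + 3*s + 2) + (0.125) = s^2 + 3*s + 2.125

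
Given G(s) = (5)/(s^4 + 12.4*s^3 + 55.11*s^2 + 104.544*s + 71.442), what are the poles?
Set denominator = 0: s^4 + 12.4*s^3 + 55.11*s^2 + 104.544*s + 71.442 = (s + 4.9)(s + 3)(s + 1.8)(s + 2.7) = 0 → Poles: -1.8, -2.7, -3, -4.9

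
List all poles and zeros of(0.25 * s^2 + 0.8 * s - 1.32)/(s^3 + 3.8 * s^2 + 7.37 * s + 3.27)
Set denominator = 0: s^3 + 3.8*s^2 + 7.37*s + 3.27 = (s + 0.6)(s^2 + 3.2*s + 5.45) = 0 → Poles: -0.6, -1.6 + 1.7j, -1.6 - 1.7j
Set numerator = 0: 0.25*s^2 + 0.8*s - 1.32 = 0.25*(s - 1.2)(s + 4.4) = 0 → Zeros: -4.4, 1.2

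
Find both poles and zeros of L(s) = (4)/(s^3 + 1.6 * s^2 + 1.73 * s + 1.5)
Set denominator = 0: s^3 + 1.6*s^2 + 1.73*s + 1.5 = (s + 1.2)(s^2 + 0.4*s + 1.25) = 0 → Poles: -0.2 + 1.1j, -0.2 - 1.1j, -1.2
Numerator is a nonzero constant (4) → Zeros: none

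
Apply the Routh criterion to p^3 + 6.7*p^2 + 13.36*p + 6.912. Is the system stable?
Routh array:
p^3: [1, 13.36]; p^2: [6.7, 6.912]; p^1: [12.3284]; p^0: [6.912]
First column: [1, 6.7, 12.3284, 6.912]. Sign changes = 0.
Yes, stable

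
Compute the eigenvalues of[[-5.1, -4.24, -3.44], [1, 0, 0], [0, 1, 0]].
Eigenvalues solve det(λI - A) = 0.
Characteristic polynomial: λ^3 + 5.1*λ^2 + 4.24*λ + 3.44 = 0.
Factor: (λ + 4.3)(λ^2 + 0.8*λ + 0.8) = 0.
Roots: -0.4 + 0.8j, -0.4 - 0.8j, -4.3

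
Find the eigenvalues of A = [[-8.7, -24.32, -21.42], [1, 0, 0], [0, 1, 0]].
Eigenvalues solve det(λI - A) = 0.
Characteristic polynomial: λ^3 + 8.7*λ^2 + 24.32*λ + 21.42 = 0.
Factor: (λ + 1.8)(λ + 3.5)(λ + 3.4) = 0.
Roots: -1.8, -3.4, -3.5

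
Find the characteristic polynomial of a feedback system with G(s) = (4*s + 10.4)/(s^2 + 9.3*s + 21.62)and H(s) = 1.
Characteristic poly = G_den * H_den + G_num * H_num = (s^2 + 9.3*s + 21.62) + (4*s + 10.4) = s^2 + 13.3*s + 32.02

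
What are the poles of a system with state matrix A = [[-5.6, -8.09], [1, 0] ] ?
Eigenvalues solve det(λI - A) = 0.
Characteristic polynomial: λ^2 + 5.6*λ + 8.09 = 0.
Roots: -2.8 + 0.5j, -2.8 - 0.5j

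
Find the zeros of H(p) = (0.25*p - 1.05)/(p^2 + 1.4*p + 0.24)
Set numerator = 0: 0.25*p - 1.05 = 0 → Zeros: 4.2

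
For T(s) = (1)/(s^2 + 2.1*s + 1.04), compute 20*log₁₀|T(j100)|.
Substitute s = j*100: T(j100) = -9.99663e-05 - 2.09951e-06j.
|T(j100)| = sqrt(Re² + Im²) = 9.999e-05.
20*log₁₀(9.999e-05) = -80.00 dB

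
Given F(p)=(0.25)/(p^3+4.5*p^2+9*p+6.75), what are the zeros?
Numerator is a nonzero constant (0.25) → Zeros: none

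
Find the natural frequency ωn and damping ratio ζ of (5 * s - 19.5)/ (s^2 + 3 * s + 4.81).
Underdamped: complex pole -1.5 + 1.6j. ωn = |pole| = 2.193, ζ = -Re(pole)/ωn = 0.6839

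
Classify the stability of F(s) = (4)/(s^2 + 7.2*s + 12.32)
Denominator: s^2 + 7.2*s + 12.32 = (s + 4.4)(s + 2.8). Poles: -2.8, -4.4. Stable (all poles in LHP)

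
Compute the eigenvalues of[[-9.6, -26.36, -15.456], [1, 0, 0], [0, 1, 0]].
Eigenvalues solve det(λI - A) = 0.
Characteristic polynomial: λ^3 + 9.6*λ^2 + 26.36*λ + 15.456 = 0.
Factor: (λ + 0.8)(λ + 4.2)(λ + 4.6) = 0.
Roots: -0.8, -4.2, -4.6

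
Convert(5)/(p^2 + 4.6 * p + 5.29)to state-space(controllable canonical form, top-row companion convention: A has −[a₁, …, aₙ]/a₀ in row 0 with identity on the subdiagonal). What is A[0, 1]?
Reachable canonical form for den = p^2 + 4.6*p + 5.29: top row of A = -[a₁,a₂,...,aₙ]/a₀, ones on the subdiagonal, zeros elsewhere.
A = [[-4.6, -5.29], [1, 0]].
A[0,1] = -5.29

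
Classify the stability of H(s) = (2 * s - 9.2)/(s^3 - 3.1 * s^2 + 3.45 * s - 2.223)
Denominator: s^3 - 3.1*s^2 + 3.45*s - 2.223 = (s - 1.9)(s^2 - 1.2*s + 1.17). Poles: 0.6 + 0.9j, 0.6 - 0.9j, 1.9. Unstable (3 pole(s) in RHP)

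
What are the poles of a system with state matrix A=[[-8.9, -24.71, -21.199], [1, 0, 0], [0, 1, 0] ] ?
Eigenvalues solve det(λI - A) = 0.
Characteristic polynomial: λ^3 + 8.9*λ^2 + 24.71*λ + 21.199 = 0.
Factor: (λ + 2.9)(λ + 4.3)(λ + 1.7) = 0.
Roots: -1.7, -2.9, -4.3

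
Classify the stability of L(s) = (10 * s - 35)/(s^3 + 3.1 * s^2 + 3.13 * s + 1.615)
Denominator: s^3 + 3.1*s^2 + 3.13*s + 1.615 = (s + 1.9)(s^2 + 1.2*s + 0.85). Poles: -0.6 + 0.7j, -0.6 - 0.7j, -1.9. Stable (all poles in LHP)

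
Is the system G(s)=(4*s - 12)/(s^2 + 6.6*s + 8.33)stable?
Denominator: s^2 + 6.6*s + 8.33 = (s + 1.7)(s + 4.9). Poles: -1.7, -4.9. All Re(p)<0: Yes (stable)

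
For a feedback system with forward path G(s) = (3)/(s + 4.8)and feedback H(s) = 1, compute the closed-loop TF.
Closed-loop T = G/(1+GH).
Numerator: G_num * H_den = 3.
Denominator: G_den * H_den + G_num * H_num = (s + 4.8) + (3) = s + 7.8.
T(s) = (3)/(s + 7.8)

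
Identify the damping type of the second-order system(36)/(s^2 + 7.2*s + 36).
Standard form: ωn²/(s²+2ζωn·s+ωn²) gives ωn=6, ζ=0.6.
Underdamped (ζ = 0.6 < 1)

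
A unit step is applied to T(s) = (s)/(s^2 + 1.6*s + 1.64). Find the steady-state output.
FVT: lim_{t→∞} y(t) = lim_{s→0} s*Y(s) where Y(s) = T(s)/s.
= lim_{s→0} T(s) = T(0) = num(0)/den(0) = 0/1.64 = 0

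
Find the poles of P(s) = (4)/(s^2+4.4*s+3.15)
Set denominator = 0: s^2 + 4.4*s + 3.15 = (s + 0.9)(s + 3.5) = 0 → Poles: -0.9, -3.5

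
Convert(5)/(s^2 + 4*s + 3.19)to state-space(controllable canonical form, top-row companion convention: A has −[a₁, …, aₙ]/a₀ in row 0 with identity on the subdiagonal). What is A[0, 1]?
Reachable canonical form for den = s^2 + 4*s + 3.19: top row of A = -[a₁,a₂,...,aₙ]/a₀, ones on the subdiagonal, zeros elsewhere.
A = [[-4, -3.19], [1, 0]].
A[0,1] = -3.19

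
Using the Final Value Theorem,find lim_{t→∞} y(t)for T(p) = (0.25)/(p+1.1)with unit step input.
FVT: lim_{t→∞} y(t) = lim_{p→0} p*Y(p) where Y(p) = T(p)/p.
= lim_{p→0} T(p) = T(0) = num(0)/den(0) = 0.25/1.1 = 0.2273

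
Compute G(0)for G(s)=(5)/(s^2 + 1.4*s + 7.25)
DC gain = G(0) = num(0)/den(0) = 5/7.25 = 0.6897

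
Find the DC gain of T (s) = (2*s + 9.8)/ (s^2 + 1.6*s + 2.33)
DC gain = T(0) = num(0)/den(0) = 9.8/2.33 = 4.206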